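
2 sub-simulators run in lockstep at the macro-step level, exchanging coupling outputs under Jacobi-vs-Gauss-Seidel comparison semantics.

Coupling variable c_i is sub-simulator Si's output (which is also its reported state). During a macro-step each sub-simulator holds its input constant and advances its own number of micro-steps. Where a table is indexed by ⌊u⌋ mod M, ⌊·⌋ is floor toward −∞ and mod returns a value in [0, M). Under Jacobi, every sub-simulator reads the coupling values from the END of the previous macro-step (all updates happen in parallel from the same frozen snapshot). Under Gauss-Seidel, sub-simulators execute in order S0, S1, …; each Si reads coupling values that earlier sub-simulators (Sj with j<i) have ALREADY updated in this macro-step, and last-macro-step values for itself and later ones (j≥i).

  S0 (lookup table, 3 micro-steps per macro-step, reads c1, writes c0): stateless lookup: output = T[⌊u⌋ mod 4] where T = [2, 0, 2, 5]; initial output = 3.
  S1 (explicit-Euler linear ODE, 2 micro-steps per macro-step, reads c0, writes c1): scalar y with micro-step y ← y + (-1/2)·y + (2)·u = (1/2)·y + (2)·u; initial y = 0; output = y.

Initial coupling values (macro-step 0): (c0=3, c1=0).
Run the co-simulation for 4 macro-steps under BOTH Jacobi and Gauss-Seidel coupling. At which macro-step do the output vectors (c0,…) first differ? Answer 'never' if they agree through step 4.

[Jacobi] macro 1: S0 reads c1=0 → after 3×micro: 2; S1 reads c0=3 → after 2×micro: 9 ⇒ (c0=2, c1=9)
[Jacobi] macro 2: S0 reads c1=9 → after 3×micro: 0; S1 reads c0=2 → after 2×micro: 33/4 ⇒ (c0=0, c1=33/4)
[Jacobi] macro 3: S0 reads c1=33/4 → after 3×micro: 2; S1 reads c0=0 → after 2×micro: 33/16 ⇒ (c0=2, c1=33/16)
[Jacobi] macro 4: S0 reads c1=33/16 → after 3×micro: 2; S1 reads c0=2 → after 2×micro: 417/64 ⇒ (c0=2, c1=417/64)
[Gauss-Seidel] macro 1: S0 reads c1=0 → after 3×micro: 2; S1 reads c0=2 → after 2×micro: 6 ⇒ (c0=2, c1=6)
[Gauss-Seidel] macro 2: S0 reads c1=6 → after 3×micro: 2; S1 reads c0=2 → after 2×micro: 15/2 ⇒ (c0=2, c1=15/2)
[Gauss-Seidel] macro 3: S0 reads c1=15/2 → after 3×micro: 5; S1 reads c0=5 → after 2×micro: 135/8 ⇒ (c0=5, c1=135/8)
[Gauss-Seidel] macro 4: S0 reads c1=135/8 → after 3×micro: 2; S1 reads c0=2 → after 2×micro: 327/32 ⇒ (c0=2, c1=327/32)

first divergence at macro-step: 1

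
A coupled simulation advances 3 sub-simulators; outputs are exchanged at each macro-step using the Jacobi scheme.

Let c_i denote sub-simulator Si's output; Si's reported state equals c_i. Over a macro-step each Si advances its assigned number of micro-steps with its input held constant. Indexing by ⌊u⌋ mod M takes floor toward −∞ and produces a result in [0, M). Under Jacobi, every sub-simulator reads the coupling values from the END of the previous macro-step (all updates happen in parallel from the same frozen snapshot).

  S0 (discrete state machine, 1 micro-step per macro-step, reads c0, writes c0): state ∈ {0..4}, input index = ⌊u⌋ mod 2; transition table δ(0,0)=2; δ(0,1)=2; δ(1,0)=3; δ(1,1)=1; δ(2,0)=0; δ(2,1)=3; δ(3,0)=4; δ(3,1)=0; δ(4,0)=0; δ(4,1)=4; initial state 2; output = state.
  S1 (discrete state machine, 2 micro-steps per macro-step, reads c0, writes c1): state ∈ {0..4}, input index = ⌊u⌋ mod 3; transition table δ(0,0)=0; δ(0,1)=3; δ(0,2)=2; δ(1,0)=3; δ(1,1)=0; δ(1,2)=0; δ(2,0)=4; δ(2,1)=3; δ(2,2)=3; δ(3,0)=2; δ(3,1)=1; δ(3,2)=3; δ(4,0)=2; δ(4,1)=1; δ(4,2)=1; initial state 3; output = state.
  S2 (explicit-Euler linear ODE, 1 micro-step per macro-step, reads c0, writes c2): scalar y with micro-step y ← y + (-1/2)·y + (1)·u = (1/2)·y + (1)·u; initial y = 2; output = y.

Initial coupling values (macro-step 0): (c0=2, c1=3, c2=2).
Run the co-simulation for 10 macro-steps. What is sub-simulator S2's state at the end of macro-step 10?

macro 1: S0 reads c0=2 → after 1×micro: 0; S1 reads c0=2 → after 2×micro: 3; S2 reads c0=2 → after 1×micro: 3 ⇒ (c0=0, c1=3, c2=3)
macro 2: S0 reads c0=0 → after 1×micro: 2; S1 reads c0=0 → after 2×micro: 4; S2 reads c0=0 → after 1×micro: 3/2 ⇒ (c0=2, c1=4, c2=3/2)
macro 3: S0 reads c0=2 → after 1×micro: 0; S1 reads c0=2 → after 2×micro: 0; S2 reads c0=2 → after 1×micro: 11/4 ⇒ (c0=0, c1=0, c2=11/4)
macro 4: S0 reads c0=0 → after 1×micro: 2; S1 reads c0=0 → after 2×micro: 0; S2 reads c0=0 → after 1×micro: 11/8 ⇒ (c0=2, c1=0, c2=11/8)
macro 5: S0 reads c0=2 → after 1×micro: 0; S1 reads c0=2 → after 2×micro: 3; S2 reads c0=2 → after 1×micro: 43/16 ⇒ (c0=0, c1=3, c2=43/16)
macro 6: S0 reads c0=0 → after 1×micro: 2; S1 reads c0=0 → after 2×micro: 4; S2 reads c0=0 → after 1×micro: 43/32 ⇒ (c0=2, c1=4, c2=43/32)
macro 7: S0 reads c0=2 → after 1×micro: 0; S1 reads c0=2 → after 2×micro: 0; S2 reads c0=2 → after 1×micro: 171/64 ⇒ (c0=0, c1=0, c2=171/64)
macro 8: S0 reads c0=0 → after 1×micro: 2; S1 reads c0=0 → after 2×micro: 0; S2 reads c0=0 → after 1×micro: 171/128 ⇒ (c0=2, c1=0, c2=171/128)
macro 9: S0 reads c0=2 → after 1×micro: 0; S1 reads c0=2 → after 2×micro: 3; S2 reads c0=2 → after 1×micro: 683/256 ⇒ (c0=0, c1=3, c2=683/256)
macro 10: S0 reads c0=0 → after 1×micro: 2; S1 reads c0=0 → after 2×micro: 4; S2 reads c0=0 → after 1×micro: 683/512 ⇒ (c0=2, c1=4, c2=683/512)

S2 state at macro-step 10 = 683/512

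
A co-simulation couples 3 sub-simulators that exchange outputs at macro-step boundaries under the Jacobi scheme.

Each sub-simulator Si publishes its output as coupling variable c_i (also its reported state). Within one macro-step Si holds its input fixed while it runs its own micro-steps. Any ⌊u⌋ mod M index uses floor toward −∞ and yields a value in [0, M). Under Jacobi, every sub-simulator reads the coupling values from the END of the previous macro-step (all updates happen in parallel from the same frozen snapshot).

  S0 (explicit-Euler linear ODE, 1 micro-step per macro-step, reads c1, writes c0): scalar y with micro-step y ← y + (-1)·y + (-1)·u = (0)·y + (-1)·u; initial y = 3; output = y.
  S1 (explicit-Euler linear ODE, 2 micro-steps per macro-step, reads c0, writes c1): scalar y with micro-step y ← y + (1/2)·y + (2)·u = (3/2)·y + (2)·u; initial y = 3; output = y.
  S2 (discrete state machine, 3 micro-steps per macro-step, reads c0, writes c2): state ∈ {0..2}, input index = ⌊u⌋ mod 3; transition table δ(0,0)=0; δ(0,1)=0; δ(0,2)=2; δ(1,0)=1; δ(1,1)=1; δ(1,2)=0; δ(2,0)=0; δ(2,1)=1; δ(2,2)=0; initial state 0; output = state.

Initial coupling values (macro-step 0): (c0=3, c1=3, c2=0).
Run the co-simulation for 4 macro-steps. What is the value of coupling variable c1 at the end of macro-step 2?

c1 at macro-step 2 = 543/16

macro 1: S0 reads c1=3 → after 1×micro: -3; S1 reads c0=3 → after 2×micro: 87/4; S2 reads c0=3 → after 3×micro: 0 ⇒ (c0=-3, c1=87/4, c2=0)
macro 2: S0 reads c1=87/4 → after 1×micro: -87/4; S1 reads c0=-3 → after 2×micro: 543/16; S2 reads c0=-3 → after 3×micro: 0 ⇒ (c0=-87/4, c1=543/16, c2=0)
macro 3: S0 reads c1=543/16 → after 1×micro: -543/16; S1 reads c0=-87/4 → after 2×micro: -2073/64; S2 reads c0=-87/4 → after 3×micro: 2 ⇒ (c0=-543/16, c1=-2073/64, c2=2)
macro 4: S0 reads c1=-2073/64 → after 1×micro: 2073/64; S1 reads c0=-543/16 → after 2×micro: -62097/256; S2 reads c0=-543/16 → after 3×micro: 0 ⇒ (c0=2073/64, c1=-62097/256, c2=0)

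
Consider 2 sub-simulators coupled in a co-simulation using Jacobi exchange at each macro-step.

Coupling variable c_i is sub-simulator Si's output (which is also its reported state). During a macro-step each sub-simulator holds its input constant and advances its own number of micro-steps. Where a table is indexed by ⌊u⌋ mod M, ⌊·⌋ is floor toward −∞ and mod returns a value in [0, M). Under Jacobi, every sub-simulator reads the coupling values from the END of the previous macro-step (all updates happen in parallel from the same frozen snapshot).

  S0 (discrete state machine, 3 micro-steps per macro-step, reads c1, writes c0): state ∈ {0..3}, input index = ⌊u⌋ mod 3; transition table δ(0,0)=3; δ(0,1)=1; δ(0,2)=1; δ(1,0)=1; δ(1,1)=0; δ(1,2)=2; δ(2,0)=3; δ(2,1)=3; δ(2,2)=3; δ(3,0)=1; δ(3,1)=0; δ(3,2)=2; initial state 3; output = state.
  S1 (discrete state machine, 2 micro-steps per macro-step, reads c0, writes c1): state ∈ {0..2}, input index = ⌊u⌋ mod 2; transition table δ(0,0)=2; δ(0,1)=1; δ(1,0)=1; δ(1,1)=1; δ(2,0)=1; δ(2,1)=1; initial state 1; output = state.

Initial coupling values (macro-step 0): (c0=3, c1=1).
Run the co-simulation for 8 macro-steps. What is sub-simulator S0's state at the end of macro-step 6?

macro 1: S0 reads c1=1 → after 3×micro: 0; S1 reads c0=3 → after 2×micro: 1 ⇒ (c0=0, c1=1)
macro 2: S0 reads c1=1 → after 3×micro: 1; S1 reads c0=0 → after 2×micro: 1 ⇒ (c0=1, c1=1)
macro 3: S0 reads c1=1 → after 3×micro: 0; S1 reads c0=1 → after 2×micro: 1 ⇒ (c0=0, c1=1)
macro 4: S0 reads c1=1 → after 3×micro: 1; S1 reads c0=0 → after 2×micro: 1 ⇒ (c0=1, c1=1)
macro 5: S0 reads c1=1 → after 3×micro: 0; S1 reads c0=1 → after 2×micro: 1 ⇒ (c0=0, c1=1)
macro 6: S0 reads c1=1 → after 3×micro: 1; S1 reads c0=0 → after 2×micro: 1 ⇒ (c0=1, c1=1)
macro 7: S0 reads c1=1 → after 3×micro: 0; S1 reads c0=1 → after 2×micro: 1 ⇒ (c0=0, c1=1)
macro 8: S0 reads c1=1 → after 3×micro: 1; S1 reads c0=0 → after 2×micro: 1 ⇒ (c0=1, c1=1)

S0 state at macro-step 6 = 1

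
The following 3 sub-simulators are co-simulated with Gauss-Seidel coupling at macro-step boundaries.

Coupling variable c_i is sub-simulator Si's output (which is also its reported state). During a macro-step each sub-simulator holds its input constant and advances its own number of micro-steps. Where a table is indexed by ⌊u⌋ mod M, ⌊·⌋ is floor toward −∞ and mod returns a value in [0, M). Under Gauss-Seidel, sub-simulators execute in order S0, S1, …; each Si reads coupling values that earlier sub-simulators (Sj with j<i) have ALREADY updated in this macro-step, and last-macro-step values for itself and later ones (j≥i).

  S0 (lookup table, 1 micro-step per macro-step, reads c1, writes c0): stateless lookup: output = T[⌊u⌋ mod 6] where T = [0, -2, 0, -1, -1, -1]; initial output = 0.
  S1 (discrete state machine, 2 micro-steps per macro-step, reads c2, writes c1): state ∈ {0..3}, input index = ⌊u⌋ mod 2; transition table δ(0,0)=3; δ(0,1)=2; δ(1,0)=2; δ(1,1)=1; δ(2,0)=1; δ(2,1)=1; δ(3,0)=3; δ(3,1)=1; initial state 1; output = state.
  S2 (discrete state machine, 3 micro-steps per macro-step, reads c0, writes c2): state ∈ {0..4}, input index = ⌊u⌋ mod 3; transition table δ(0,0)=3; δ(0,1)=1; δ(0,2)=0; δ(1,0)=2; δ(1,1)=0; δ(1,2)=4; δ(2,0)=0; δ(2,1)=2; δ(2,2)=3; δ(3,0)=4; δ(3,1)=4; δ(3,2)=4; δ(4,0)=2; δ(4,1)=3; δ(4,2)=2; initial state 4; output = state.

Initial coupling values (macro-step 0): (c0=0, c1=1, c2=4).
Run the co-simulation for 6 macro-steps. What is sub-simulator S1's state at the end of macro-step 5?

macro 1: S0 reads c1=1 → after 1×micro: -2; S1 reads c2=4 → after 2×micro: 1; S2 reads c0=-2 → after 3×micro: 3 ⇒ (c0=-2, c1=1, c2=3)
macro 2: S0 reads c1=1 → after 1×micro: -2; S1 reads c2=3 → after 2×micro: 1; S2 reads c0=-2 → after 3×micro: 4 ⇒ (c0=-2, c1=1, c2=4)
macro 3: S0 reads c1=1 → after 1×micro: -2; S1 reads c2=4 → after 2×micro: 1; S2 reads c0=-2 → after 3×micro: 3 ⇒ (c0=-2, c1=1, c2=3)
macro 4: S0 reads c1=1 → after 1×micro: -2; S1 reads c2=3 → after 2×micro: 1; S2 reads c0=-2 → after 3×micro: 4 ⇒ (c0=-2, c1=1, c2=4)
macro 5: S0 reads c1=1 → after 1×micro: -2; S1 reads c2=4 → after 2×micro: 1; S2 reads c0=-2 → after 3×micro: 3 ⇒ (c0=-2, c1=1, c2=3)
macro 6: S0 reads c1=1 → after 1×micro: -2; S1 reads c2=3 → after 2×micro: 1; S2 reads c0=-2 → after 3×micro: 4 ⇒ (c0=-2, c1=1, c2=4)

S1 state at macro-step 5 = 1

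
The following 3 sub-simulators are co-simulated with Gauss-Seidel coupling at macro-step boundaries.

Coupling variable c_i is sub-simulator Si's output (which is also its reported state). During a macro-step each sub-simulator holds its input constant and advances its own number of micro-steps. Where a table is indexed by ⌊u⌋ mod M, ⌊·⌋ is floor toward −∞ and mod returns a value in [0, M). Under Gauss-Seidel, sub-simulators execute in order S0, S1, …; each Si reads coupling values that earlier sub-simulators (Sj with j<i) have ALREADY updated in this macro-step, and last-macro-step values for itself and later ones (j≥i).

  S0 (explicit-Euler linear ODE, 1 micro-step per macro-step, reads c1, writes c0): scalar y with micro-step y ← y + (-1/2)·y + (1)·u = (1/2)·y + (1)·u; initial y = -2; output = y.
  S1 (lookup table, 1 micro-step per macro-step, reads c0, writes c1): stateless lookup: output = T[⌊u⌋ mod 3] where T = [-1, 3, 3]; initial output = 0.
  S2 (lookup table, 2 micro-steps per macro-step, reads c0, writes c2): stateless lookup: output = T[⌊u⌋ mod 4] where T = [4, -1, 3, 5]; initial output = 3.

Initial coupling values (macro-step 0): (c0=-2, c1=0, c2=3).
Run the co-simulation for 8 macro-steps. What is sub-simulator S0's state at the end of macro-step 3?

macro 1: S0 reads c1=0 → after 1×micro: -1; S1 reads c0=-1 → after 1×micro: 3; S2 reads c0=-1 → after 2×micro: 5 ⇒ (c0=-1, c1=3, c2=5)
macro 2: S0 reads c1=3 → after 1×micro: 5/2; S1 reads c0=5/2 → after 1×micro: 3; S2 reads c0=5/2 → after 2×micro: 3 ⇒ (c0=5/2, c1=3, c2=3)
macro 3: S0 reads c1=3 → after 1×micro: 17/4; S1 reads c0=17/4 → after 1×micro: 3; S2 reads c0=17/4 → after 2×micro: 4 ⇒ (c0=17/4, c1=3, c2=4)
macro 4: S0 reads c1=3 → after 1×micro: 41/8; S1 reads c0=41/8 → after 1×micro: 3; S2 reads c0=41/8 → after 2×micro: -1 ⇒ (c0=41/8, c1=3, c2=-1)
macro 5: S0 reads c1=3 → after 1×micro: 89/16; S1 reads c0=89/16 → after 1×micro: 3; S2 reads c0=89/16 → after 2×micro: -1 ⇒ (c0=89/16, c1=3, c2=-1)
macro 6: S0 reads c1=3 → after 1×micro: 185/32; S1 reads c0=185/32 → after 1×micro: 3; S2 reads c0=185/32 → after 2×micro: -1 ⇒ (c0=185/32, c1=3, c2=-1)
macro 7: S0 reads c1=3 → after 1×micro: 377/64; S1 reads c0=377/64 → after 1×micro: 3; S2 reads c0=377/64 → after 2×micro: -1 ⇒ (c0=377/64, c1=3, c2=-1)
macro 8: S0 reads c1=3 → after 1×micro: 761/128; S1 reads c0=761/128 → after 1×micro: 3; S2 reads c0=761/128 → after 2×micro: -1 ⇒ (c0=761/128, c1=3, c2=-1)

S0 state at macro-step 3 = 17/4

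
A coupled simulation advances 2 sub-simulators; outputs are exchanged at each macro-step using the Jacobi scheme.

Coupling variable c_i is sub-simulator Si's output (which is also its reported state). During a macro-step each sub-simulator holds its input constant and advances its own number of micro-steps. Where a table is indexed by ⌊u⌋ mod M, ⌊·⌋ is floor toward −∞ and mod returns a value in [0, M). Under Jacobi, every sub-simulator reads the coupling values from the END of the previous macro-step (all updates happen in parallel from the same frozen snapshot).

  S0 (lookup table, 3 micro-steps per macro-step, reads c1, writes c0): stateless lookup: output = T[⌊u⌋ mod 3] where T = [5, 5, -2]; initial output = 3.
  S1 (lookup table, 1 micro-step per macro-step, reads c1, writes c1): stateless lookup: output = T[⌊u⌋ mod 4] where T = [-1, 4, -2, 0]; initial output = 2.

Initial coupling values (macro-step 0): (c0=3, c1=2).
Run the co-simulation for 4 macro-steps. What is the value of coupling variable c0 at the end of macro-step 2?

c0 at macro-step 2 = 5

macro 1: S0 reads c1=2 → after 3×micro: -2; S1 reads c1=2 → after 1×micro: -2 ⇒ (c0=-2, c1=-2)
macro 2: S0 reads c1=-2 → after 3×micro: 5; S1 reads c1=-2 → after 1×micro: -2 ⇒ (c0=5, c1=-2)
macro 3: S0 reads c1=-2 → after 3×micro: 5; S1 reads c1=-2 → after 1×micro: -2 ⇒ (c0=5, c1=-2)
macro 4: S0 reads c1=-2 → after 3×micro: 5; S1 reads c1=-2 → after 1×micro: -2 ⇒ (c0=5, c1=-2)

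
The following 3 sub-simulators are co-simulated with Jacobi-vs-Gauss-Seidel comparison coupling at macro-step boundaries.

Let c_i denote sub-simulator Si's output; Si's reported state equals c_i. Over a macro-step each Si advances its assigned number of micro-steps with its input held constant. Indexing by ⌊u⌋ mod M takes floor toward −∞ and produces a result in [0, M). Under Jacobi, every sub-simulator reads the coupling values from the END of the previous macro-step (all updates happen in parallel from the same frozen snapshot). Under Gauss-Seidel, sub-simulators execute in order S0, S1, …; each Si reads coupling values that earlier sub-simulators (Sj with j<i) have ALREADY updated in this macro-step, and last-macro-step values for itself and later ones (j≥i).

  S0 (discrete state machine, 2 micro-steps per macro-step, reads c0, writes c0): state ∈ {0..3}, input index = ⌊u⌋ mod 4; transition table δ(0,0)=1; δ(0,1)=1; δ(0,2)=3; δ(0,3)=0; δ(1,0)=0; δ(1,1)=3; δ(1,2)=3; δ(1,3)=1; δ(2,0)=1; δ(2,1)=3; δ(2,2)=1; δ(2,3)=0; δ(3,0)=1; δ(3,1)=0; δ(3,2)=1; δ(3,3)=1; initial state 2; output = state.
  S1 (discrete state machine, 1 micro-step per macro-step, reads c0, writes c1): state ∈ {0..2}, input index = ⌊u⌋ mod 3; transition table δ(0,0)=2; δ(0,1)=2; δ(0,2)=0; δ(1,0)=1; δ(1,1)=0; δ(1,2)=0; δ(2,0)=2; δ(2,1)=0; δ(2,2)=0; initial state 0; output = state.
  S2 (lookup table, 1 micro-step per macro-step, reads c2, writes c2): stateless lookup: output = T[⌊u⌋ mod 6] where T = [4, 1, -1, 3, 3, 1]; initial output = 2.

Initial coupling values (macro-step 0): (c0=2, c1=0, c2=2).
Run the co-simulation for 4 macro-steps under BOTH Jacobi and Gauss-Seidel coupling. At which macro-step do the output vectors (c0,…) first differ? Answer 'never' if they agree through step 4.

[Jacobi] macro 1: S0 reads c0=2 → after 2×micro: 3; S1 reads c0=2 → after 1×micro: 0; S2 reads c2=2 → after 1×micro: -1 ⇒ (c0=3, c1=0, c2=-1)
[Jacobi] macro 2: S0 reads c0=3 → after 2×micro: 1; S1 reads c0=3 → after 1×micro: 2; S2 reads c2=-1 → after 1×micro: 1 ⇒ (c0=1, c1=2, c2=1)
[Jacobi] macro 3: S0 reads c0=1 → after 2×micro: 0; S1 reads c0=1 → after 1×micro: 0; S2 reads c2=1 → after 1×micro: 1 ⇒ (c0=0, c1=0, c2=1)
[Jacobi] macro 4: S0 reads c0=0 → after 2×micro: 0; S1 reads c0=0 → after 1×micro: 2; S2 reads c2=1 → after 1×micro: 1 ⇒ (c0=0, c1=2, c2=1)
[Gauss-Seidel] macro 1: S0 reads c0=2 → after 2×micro: 3; S1 reads c0=3 → after 1×micro: 2; S2 reads c2=2 → after 1×micro: -1 ⇒ (c0=3, c1=2, c2=-1)
[Gauss-Seidel] macro 2: S0 reads c0=3 → after 2×micro: 1; S1 reads c0=1 → after 1×micro: 0; S2 reads c2=-1 → after 1×micro: 1 ⇒ (c0=1, c1=0, c2=1)
[Gauss-Seidel] macro 3: S0 reads c0=1 → after 2×micro: 0; S1 reads c0=0 → after 1×micro: 2; S2 reads c2=1 → after 1×micro: 1 ⇒ (c0=0, c1=2, c2=1)
[Gauss-Seidel] macro 4: S0 reads c0=0 → after 2×micro: 0; S1 reads c0=0 → after 1×micro: 2; S2 reads c2=1 → after 1×micro: 1 ⇒ (c0=0, c1=2, c2=1)

first divergence at macro-step: 1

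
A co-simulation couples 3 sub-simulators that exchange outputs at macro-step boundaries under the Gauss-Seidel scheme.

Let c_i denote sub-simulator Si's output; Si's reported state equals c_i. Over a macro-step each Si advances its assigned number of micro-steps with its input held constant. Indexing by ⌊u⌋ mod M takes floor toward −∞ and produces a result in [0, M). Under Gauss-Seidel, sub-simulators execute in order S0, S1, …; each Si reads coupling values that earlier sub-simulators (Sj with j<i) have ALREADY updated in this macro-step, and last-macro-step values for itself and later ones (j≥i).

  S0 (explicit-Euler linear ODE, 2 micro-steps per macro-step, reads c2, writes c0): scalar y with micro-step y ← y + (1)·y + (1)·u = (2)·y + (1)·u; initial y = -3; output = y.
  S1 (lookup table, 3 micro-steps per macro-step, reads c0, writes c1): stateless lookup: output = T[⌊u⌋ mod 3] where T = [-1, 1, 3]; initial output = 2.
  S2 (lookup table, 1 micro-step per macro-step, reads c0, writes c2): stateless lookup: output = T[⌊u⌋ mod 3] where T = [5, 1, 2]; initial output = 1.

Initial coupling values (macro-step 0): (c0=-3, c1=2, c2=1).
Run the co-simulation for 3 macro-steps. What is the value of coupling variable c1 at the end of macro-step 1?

macro 1: S0 reads c2=1 → after 2×micro: -9; S1 reads c0=-9 → after 3×micro: -1; S2 reads c0=-9 → after 1×micro: 5 ⇒ (c0=-9, c1=-1, c2=5)
macro 2: S0 reads c2=5 → after 2×micro: -21; S1 reads c0=-21 → after 3×micro: -1; S2 reads c0=-21 → after 1×micro: 5 ⇒ (c0=-21, c1=-1, c2=5)
macro 3: S0 reads c2=5 → after 2×micro: -69; S1 reads c0=-69 → after 3×micro: -1; S2 reads c0=-69 → after 1×micro: 5 ⇒ (c0=-69, c1=-1, c2=5)

c1 at macro-step 1 = -1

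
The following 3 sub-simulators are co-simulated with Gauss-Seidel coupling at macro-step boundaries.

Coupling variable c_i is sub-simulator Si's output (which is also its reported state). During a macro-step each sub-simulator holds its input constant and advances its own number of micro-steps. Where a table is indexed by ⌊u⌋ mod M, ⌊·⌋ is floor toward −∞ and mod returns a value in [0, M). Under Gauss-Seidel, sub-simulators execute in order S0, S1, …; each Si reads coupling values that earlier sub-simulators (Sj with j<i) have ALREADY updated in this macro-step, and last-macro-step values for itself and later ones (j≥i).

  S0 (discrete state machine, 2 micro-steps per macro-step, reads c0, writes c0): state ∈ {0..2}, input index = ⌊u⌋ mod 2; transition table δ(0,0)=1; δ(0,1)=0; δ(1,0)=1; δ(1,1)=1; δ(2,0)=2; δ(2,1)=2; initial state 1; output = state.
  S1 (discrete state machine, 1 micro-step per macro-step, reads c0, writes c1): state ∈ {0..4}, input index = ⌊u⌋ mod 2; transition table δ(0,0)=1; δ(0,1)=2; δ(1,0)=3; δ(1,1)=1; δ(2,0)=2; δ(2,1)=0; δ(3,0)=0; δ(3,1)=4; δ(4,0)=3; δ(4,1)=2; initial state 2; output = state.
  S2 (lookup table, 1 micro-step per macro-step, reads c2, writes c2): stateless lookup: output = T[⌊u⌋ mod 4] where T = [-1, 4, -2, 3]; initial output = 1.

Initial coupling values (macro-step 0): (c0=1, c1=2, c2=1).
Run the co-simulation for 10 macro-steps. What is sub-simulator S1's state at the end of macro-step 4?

macro 1: S0 reads c0=1 → after 2×micro: 1; S1 reads c0=1 → after 1×micro: 0; S2 reads c2=1 → after 1×micro: 4 ⇒ (c0=1, c1=0, c2=4)
macro 2: S0 reads c0=1 → after 2×micro: 1; S1 reads c0=1 → after 1×micro: 2; S2 reads c2=4 → after 1×micro: -1 ⇒ (c0=1, c1=2, c2=-1)
macro 3: S0 reads c0=1 → after 2×micro: 1; S1 reads c0=1 → after 1×micro: 0; S2 reads c2=-1 → after 1×micro: 3 ⇒ (c0=1, c1=0, c2=3)
macro 4: S0 reads c0=1 → after 2×micro: 1; S1 reads c0=1 → after 1×micro: 2; S2 reads c2=3 → after 1×micro: 3 ⇒ (c0=1, c1=2, c2=3)
macro 5: S0 reads c0=1 → after 2×micro: 1; S1 reads c0=1 → after 1×micro: 0; S2 reads c2=3 → after 1×micro: 3 ⇒ (c0=1, c1=0, c2=3)
macro 6: S0 reads c0=1 → after 2×micro: 1; S1 reads c0=1 → after 1×micro: 2; S2 reads c2=3 → after 1×micro: 3 ⇒ (c0=1, c1=2, c2=3)
macro 7: S0 reads c0=1 → after 2×micro: 1; S1 reads c0=1 → after 1×micro: 0; S2 reads c2=3 → after 1×micro: 3 ⇒ (c0=1, c1=0, c2=3)
macro 8: S0 reads c0=1 → after 2×micro: 1; S1 reads c0=1 → after 1×micro: 2; S2 reads c2=3 → after 1×micro: 3 ⇒ (c0=1, c1=2, c2=3)
macro 9: S0 reads c0=1 → after 2×micro: 1; S1 reads c0=1 → after 1×micro: 0; S2 reads c2=3 → after 1×micro: 3 ⇒ (c0=1, c1=0, c2=3)
macro 10: S0 reads c0=1 → after 2×micro: 1; S1 reads c0=1 → after 1×micro: 2; S2 reads c2=3 → after 1×micro: 3 ⇒ (c0=1, c1=2, c2=3)

S1 state at macro-step 4 = 2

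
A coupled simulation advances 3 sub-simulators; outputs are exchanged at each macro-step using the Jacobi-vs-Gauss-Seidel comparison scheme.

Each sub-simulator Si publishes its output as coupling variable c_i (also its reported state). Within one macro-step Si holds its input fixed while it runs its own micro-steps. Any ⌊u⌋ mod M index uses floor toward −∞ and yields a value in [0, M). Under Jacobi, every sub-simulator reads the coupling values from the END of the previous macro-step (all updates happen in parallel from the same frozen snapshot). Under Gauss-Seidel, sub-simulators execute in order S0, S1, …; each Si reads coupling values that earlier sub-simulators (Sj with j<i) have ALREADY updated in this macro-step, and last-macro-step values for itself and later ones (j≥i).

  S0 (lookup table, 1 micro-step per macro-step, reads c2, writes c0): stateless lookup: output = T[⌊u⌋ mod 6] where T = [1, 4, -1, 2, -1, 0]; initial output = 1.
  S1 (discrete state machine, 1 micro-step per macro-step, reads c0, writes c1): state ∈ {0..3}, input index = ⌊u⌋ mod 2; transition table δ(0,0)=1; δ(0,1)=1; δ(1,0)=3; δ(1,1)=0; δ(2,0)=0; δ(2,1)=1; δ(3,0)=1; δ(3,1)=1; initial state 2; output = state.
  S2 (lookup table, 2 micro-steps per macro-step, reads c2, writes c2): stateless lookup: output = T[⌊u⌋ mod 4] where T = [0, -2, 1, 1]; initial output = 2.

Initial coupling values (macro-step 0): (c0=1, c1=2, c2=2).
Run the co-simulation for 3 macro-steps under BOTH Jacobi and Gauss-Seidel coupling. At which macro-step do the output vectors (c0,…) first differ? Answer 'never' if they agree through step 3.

[Jacobi] macro 1: S0 reads c2=2 → after 1×micro: -1; S1 reads c0=1 → after 1×micro: 1; S2 reads c2=2 → after 2×micro: 1 ⇒ (c0=-1, c1=1, c2=1)
[Jacobi] macro 2: S0 reads c2=1 → after 1×micro: 4; S1 reads c0=-1 → after 1×micro: 0; S2 reads c2=1 → after 2×micro: -2 ⇒ (c0=4, c1=0, c2=-2)
[Jacobi] macro 3: S0 reads c2=-2 → after 1×micro: -1; S1 reads c0=4 → after 1×micro: 1; S2 reads c2=-2 → after 2×micro: 1 ⇒ (c0=-1, c1=1, c2=1)
[Gauss-Seidel] macro 1: S0 reads c2=2 → after 1×micro: -1; S1 reads c0=-1 → after 1×micro: 1; S2 reads c2=2 → after 2×micro: 1 ⇒ (c0=-1, c1=1, c2=1)
[Gauss-Seidel] macro 2: S0 reads c2=1 → after 1×micro: 4; S1 reads c0=4 → after 1×micro: 3; S2 reads c2=1 → after 2×micro: -2 ⇒ (c0=4, c1=3, c2=-2)
[Gauss-Seidel] macro 3: S0 reads c2=-2 → after 1×micro: -1; S1 reads c0=-1 → after 1×micro: 1; S2 reads c2=-2 → after 2×micro: 1 ⇒ (c0=-1, c1=1, c2=1)

first divergence at macro-step: 2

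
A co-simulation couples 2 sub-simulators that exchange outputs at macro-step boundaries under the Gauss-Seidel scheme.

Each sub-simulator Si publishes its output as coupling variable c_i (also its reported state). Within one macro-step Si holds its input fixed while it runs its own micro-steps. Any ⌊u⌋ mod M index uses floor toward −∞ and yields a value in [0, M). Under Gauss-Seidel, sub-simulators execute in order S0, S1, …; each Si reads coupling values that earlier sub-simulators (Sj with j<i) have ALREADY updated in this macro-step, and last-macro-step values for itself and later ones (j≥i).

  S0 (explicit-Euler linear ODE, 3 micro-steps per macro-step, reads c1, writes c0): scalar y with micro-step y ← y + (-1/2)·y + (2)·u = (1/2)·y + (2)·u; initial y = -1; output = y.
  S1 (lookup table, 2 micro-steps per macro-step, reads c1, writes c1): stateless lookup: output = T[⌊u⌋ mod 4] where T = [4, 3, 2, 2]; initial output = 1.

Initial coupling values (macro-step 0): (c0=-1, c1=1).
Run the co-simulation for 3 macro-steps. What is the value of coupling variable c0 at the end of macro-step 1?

c0 at macro-step 1 = 27/8

macro 1: S0 reads c1=1 → after 3×micro: 27/8; S1 reads c1=1 → after 2×micro: 3 ⇒ (c0=27/8, c1=3)
macro 2: S0 reads c1=3 → after 3×micro: 699/64; S1 reads c1=3 → after 2×micro: 2 ⇒ (c0=699/64, c1=2)
macro 3: S0 reads c1=2 → after 3×micro: 4283/512; S1 reads c1=2 → after 2×micro: 2 ⇒ (c0=4283/512, c1=2)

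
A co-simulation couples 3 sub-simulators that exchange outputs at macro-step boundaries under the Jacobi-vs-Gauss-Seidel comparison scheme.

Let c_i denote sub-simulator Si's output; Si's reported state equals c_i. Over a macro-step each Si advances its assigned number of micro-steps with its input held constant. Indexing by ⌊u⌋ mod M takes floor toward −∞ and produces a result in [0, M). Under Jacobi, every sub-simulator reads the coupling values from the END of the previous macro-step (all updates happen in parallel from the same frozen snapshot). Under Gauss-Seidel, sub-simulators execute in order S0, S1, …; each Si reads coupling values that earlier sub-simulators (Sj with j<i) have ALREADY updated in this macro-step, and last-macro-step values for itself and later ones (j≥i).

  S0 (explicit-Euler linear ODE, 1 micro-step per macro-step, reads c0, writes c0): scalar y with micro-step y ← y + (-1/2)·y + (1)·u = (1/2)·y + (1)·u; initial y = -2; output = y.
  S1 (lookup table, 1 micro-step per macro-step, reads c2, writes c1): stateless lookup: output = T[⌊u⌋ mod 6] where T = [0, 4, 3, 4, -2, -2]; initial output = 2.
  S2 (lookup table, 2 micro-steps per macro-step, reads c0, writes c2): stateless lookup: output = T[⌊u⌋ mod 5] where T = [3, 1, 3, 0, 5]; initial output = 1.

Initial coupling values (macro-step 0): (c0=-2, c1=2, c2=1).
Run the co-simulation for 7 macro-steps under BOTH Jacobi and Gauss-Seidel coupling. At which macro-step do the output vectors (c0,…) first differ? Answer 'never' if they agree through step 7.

first divergence at macro-step: 1

[Jacobi] macro 1: S0 reads c0=-2 → after 1×micro: -3; S1 reads c2=1 → after 1×micro: 4; S2 reads c0=-2 → after 2×micro: 0 ⇒ (c0=-3, c1=4, c2=0)
[Jacobi] macro 2: S0 reads c0=-3 → after 1×micro: -9/2; S1 reads c2=0 → after 1×micro: 0; S2 reads c0=-3 → after 2×micro: 3 ⇒ (c0=-9/2, c1=0, c2=3)
[Jacobi] macro 3: S0 reads c0=-9/2 → after 1×micro: -27/4; S1 reads c2=3 → after 1×micro: 4; S2 reads c0=-9/2 → after 2×micro: 3 ⇒ (c0=-27/4, c1=4, c2=3)
[Jacobi] macro 4: S0 reads c0=-27/4 → after 1×micro: -81/8; S1 reads c2=3 → after 1×micro: 4; S2 reads c0=-27/4 → after 2×micro: 0 ⇒ (c0=-81/8, c1=4, c2=0)
[Jacobi] macro 5: S0 reads c0=-81/8 → after 1×micro: -243/16; S1 reads c2=0 → after 1×micro: 0; S2 reads c0=-81/8 → after 2×micro: 5 ⇒ (c0=-243/16, c1=0, c2=5)
[Jacobi] macro 6: S0 reads c0=-243/16 → after 1×micro: -729/32; S1 reads c2=5 → after 1×micro: -2; S2 reads c0=-243/16 → after 2×micro: 5 ⇒ (c0=-729/32, c1=-2, c2=5)
[Jacobi] macro 7: S0 reads c0=-729/32 → after 1×micro: -2187/64; S1 reads c2=5 → after 1×micro: -2; S2 reads c0=-729/32 → after 2×micro: 3 ⇒ (c0=-2187/64, c1=-2, c2=3)
[Gauss-Seidel] macro 1: S0 reads c0=-2 → after 1×micro: -3; S1 reads c2=1 → after 1×micro: 4; S2 reads c0=-3 → after 2×micro: 3 ⇒ (c0=-3, c1=4, c2=3)
[Gauss-Seidel] macro 2: S0 reads c0=-3 → after 1×micro: -9/2; S1 reads c2=3 → after 1×micro: 4; S2 reads c0=-9/2 → after 2×micro: 3 ⇒ (c0=-9/2, c1=4, c2=3)
[Gauss-Seidel] macro 3: S0 reads c0=-9/2 → after 1×micro: -27/4; S1 reads c2=3 → after 1×micro: 4; S2 reads c0=-27/4 → after 2×micro: 0 ⇒ (c0=-27/4, c1=4, c2=0)
[Gauss-Seidel] macro 4: S0 reads c0=-27/4 → after 1×micro: -81/8; S1 reads c2=0 → after 1×micro: 0; S2 reads c0=-81/8 → after 2×micro: 5 ⇒ (c0=-81/8, c1=0, c2=5)
[Gauss-Seidel] macro 5: S0 reads c0=-81/8 → after 1×micro: -243/16; S1 reads c2=5 → after 1×micro: -2; S2 reads c0=-243/16 → after 2×micro: 5 ⇒ (c0=-243/16, c1=-2, c2=5)
[Gauss-Seidel] macro 6: S0 reads c0=-243/16 → after 1×micro: -729/32; S1 reads c2=5 → after 1×micro: -2; S2 reads c0=-729/32 → after 2×micro: 3 ⇒ (c0=-729/32, c1=-2, c2=3)
[Gauss-Seidel] macro 7: S0 reads c0=-729/32 → after 1×micro: -2187/64; S1 reads c2=3 → after 1×micro: 4; S2 reads c0=-2187/64 → after 2×micro: 3 ⇒ (c0=-2187/64, c1=4, c2=3)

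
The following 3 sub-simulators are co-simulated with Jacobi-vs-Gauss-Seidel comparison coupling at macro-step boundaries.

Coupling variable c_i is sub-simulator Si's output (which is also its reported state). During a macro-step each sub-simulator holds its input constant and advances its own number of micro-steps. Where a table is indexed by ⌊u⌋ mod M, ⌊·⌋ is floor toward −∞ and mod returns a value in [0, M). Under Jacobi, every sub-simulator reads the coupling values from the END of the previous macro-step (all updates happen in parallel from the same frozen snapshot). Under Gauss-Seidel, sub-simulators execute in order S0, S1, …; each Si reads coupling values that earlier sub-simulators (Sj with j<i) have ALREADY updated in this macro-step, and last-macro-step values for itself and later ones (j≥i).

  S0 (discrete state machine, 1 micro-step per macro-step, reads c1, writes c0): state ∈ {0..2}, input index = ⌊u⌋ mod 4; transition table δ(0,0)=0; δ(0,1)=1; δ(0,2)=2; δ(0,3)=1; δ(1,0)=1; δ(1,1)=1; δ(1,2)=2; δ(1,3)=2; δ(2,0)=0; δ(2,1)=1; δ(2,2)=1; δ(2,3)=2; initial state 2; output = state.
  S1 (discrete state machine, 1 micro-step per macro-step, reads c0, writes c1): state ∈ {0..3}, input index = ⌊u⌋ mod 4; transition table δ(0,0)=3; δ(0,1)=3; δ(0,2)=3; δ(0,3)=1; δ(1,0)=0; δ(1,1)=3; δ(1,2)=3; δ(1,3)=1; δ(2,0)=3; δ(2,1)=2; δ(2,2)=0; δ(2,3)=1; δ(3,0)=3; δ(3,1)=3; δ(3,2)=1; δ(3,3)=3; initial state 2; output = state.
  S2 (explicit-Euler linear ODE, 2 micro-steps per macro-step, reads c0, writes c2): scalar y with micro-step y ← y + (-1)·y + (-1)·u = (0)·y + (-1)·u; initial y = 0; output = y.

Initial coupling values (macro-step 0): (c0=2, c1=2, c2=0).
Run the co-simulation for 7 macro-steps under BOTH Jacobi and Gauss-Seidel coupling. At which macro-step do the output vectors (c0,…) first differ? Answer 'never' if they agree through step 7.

first divergence at macro-step: 1

[Jacobi] macro 1: S0 reads c1=2 → after 1×micro: 1; S1 reads c0=2 → after 1×micro: 0; S2 reads c0=2 → after 2×micro: -2 ⇒ (c0=1, c1=0, c2=-2)
[Jacobi] macro 2: S0 reads c1=0 → after 1×micro: 1; S1 reads c0=1 → after 1×micro: 3; S2 reads c0=1 → after 2×micro: -1 ⇒ (c0=1, c1=3, c2=-1)
[Jacobi] macro 3: S0 reads c1=3 → after 1×micro: 2; S1 reads c0=1 → after 1×micro: 3; S2 reads c0=1 → after 2×micro: -1 ⇒ (c0=2, c1=3, c2=-1)
[Jacobi] macro 4: S0 reads c1=3 → after 1×micro: 2; S1 reads c0=2 → after 1×micro: 1; S2 reads c0=2 → after 2×micro: -2 ⇒ (c0=2, c1=1, c2=-2)
[Jacobi] macro 5: S0 reads c1=1 → after 1×micro: 1; S1 reads c0=2 → after 1×micro: 3; S2 reads c0=2 → after 2×micro: -2 ⇒ (c0=1, c1=3, c2=-2)
[Jacobi] macro 6: S0 reads c1=3 → after 1×micro: 2; S1 reads c0=1 → after 1×micro: 3; S2 reads c0=1 → after 2×micro: -1 ⇒ (c0=2, c1=3, c2=-1)
[Jacobi] macro 7: S0 reads c1=3 → after 1×micro: 2; S1 reads c0=2 → after 1×micro: 1; S2 reads c0=2 → after 2×micro: -2 ⇒ (c0=2, c1=1, c2=-2)
[Gauss-Seidel] macro 1: S0 reads c1=2 → after 1×micro: 1; S1 reads c0=1 → after 1×micro: 2; S2 reads c0=1 → after 2×micro: -1 ⇒ (c0=1, c1=2, c2=-1)
[Gauss-Seidel] macro 2: S0 reads c1=2 → after 1×micro: 2; S1 reads c0=2 → after 1×micro: 0; S2 reads c0=2 → after 2×micro: -2 ⇒ (c0=2, c1=0, c2=-2)
[Gauss-Seidel] macro 3: S0 reads c1=0 → after 1×micro: 0; S1 reads c0=0 → after 1×micro: 3; S2 reads c0=0 → after 2×micro: 0 ⇒ (c0=0, c1=3, c2=0)
[Gauss-Seidel] macro 4: S0 reads c1=3 → after 1×micro: 1; S1 reads c0=1 → after 1×micro: 3; S2 reads c0=1 → after 2×micro: -1 ⇒ (c0=1, c1=3, c2=-1)
[Gauss-Seidel] macro 5: S0 reads c1=3 → after 1×micro: 2; S1 reads c0=2 → after 1×micro: 1; S2 reads c0=2 → after 2×micro: -2 ⇒ (c0=2, c1=1, c2=-2)
[Gauss-Seidel] macro 6: S0 reads c1=1 → after 1×micro: 1; S1 reads c0=1 → after 1×micro: 3; S2 reads c0=1 → after 2×micro: -1 ⇒ (c0=1, c1=3, c2=-1)
[Gauss-Seidel] macro 7: S0 reads c1=3 → after 1×micro: 2; S1 reads c0=2 → after 1×micro: 1; S2 reads c0=2 → after 2×micro: -2 ⇒ (c0=2, c1=1, c2=-2)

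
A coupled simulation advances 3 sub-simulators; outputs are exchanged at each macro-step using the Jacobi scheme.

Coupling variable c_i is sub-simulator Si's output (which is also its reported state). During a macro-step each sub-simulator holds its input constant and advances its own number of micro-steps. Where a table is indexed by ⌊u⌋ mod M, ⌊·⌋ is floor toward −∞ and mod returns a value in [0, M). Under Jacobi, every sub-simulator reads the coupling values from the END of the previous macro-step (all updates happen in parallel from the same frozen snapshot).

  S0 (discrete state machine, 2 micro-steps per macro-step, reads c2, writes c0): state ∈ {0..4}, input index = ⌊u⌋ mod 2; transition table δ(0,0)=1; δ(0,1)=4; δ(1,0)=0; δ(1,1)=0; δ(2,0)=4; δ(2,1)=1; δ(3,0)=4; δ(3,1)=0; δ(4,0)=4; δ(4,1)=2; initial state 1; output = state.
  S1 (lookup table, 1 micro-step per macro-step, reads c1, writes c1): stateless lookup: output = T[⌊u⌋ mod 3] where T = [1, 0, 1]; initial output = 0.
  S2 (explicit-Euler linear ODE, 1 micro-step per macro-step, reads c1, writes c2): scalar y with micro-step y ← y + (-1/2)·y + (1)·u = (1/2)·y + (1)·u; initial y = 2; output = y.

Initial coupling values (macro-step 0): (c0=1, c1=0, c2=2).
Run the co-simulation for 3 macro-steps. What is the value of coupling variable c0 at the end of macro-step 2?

c0 at macro-step 2 = 4

macro 1: S0 reads c2=2 → after 2×micro: 1; S1 reads c1=0 → after 1×micro: 1; S2 reads c1=0 → after 1×micro: 1 ⇒ (c0=1, c1=1, c2=1)
macro 2: S0 reads c2=1 → after 2×micro: 4; S1 reads c1=1 → after 1×micro: 0; S2 reads c1=1 → after 1×micro: 3/2 ⇒ (c0=4, c1=0, c2=3/2)
macro 3: S0 reads c2=3/2 → after 2×micro: 1; S1 reads c1=0 → after 1×micro: 1; S2 reads c1=0 → after 1×micro: 3/4 ⇒ (c0=1, c1=1, c2=3/4)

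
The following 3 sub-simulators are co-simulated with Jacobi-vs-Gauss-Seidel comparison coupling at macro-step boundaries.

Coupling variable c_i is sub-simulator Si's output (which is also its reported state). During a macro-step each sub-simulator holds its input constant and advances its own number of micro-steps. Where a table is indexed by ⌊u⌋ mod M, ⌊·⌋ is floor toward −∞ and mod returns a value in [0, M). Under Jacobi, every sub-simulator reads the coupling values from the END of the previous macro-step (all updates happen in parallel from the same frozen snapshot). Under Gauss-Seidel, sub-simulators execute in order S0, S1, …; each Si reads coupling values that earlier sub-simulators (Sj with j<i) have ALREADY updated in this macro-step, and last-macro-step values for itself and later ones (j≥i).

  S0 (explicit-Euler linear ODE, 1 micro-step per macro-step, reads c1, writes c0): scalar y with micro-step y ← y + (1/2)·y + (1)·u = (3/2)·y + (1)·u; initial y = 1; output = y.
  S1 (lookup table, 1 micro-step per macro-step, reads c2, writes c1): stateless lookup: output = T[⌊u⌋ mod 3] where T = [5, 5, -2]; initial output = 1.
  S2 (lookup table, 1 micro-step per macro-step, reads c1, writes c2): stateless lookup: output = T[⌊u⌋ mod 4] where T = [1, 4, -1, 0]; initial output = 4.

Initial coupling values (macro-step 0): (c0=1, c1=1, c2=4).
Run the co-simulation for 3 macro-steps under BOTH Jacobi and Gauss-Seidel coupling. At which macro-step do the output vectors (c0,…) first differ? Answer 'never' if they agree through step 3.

first divergence at macro-step: never

[Jacobi] macro 1: S0 reads c1=1 → after 1×micro: 5/2; S1 reads c2=4 → after 1×micro: 5; S2 reads c1=1 → after 1×micro: 4 ⇒ (c0=5/2, c1=5, c2=4)
[Jacobi] macro 2: S0 reads c1=5 → after 1×micro: 35/4; S1 reads c2=4 → after 1×micro: 5; S2 reads c1=5 → after 1×micro: 4 ⇒ (c0=35/4, c1=5, c2=4)
[Jacobi] macro 3: S0 reads c1=5 → after 1×micro: 145/8; S1 reads c2=4 → after 1×micro: 5; S2 reads c1=5 → after 1×micro: 4 ⇒ (c0=145/8, c1=5, c2=4)
[Gauss-Seidel] macro 1: S0 reads c1=1 → after 1×micro: 5/2; S1 reads c2=4 → after 1×micro: 5; S2 reads c1=5 → after 1×micro: 4 ⇒ (c0=5/2, c1=5, c2=4)
[Gauss-Seidel] macro 2: S0 reads c1=5 → after 1×micro: 35/4; S1 reads c2=4 → after 1×micro: 5; S2 reads c1=5 → after 1×micro: 4 ⇒ (c0=35/4, c1=5, c2=4)
[Gauss-Seidel] macro 3: S0 reads c1=5 → after 1×micro: 145/8; S1 reads c2=4 → after 1×micro: 5; S2 reads c1=5 → after 1×micro: 4 ⇒ (c0=145/8, c1=5, c2=4)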